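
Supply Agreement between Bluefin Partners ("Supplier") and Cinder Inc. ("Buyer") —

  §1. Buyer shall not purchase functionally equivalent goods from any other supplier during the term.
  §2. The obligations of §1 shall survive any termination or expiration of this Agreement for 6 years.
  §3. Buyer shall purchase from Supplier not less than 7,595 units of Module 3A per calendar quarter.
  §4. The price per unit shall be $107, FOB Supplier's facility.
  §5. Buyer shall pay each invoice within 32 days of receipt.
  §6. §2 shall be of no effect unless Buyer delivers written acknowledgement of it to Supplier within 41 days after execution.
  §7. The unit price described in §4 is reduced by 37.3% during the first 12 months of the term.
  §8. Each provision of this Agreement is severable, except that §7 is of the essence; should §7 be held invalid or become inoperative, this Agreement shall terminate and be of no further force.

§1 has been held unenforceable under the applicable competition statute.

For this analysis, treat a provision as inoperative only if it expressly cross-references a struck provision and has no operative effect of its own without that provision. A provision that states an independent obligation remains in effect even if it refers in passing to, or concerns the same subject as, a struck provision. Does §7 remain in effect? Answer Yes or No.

§1 is struck. §2 merely fixes the survival period for §1; with §1 gone it has nothing to operate on and falls away. §6 merely fixes the acknowledgement condition for §2; with §2 gone it has nothing to operate on and falls away. §8 makes §7 an essential term, but §7 is unaffected, so the severability proviso in §8 preserves the remaining provisions. That leaves §3, §4, §5, §7, and §8 in effect. §7 is among the surviving provisions, so the answer is yes.

Yes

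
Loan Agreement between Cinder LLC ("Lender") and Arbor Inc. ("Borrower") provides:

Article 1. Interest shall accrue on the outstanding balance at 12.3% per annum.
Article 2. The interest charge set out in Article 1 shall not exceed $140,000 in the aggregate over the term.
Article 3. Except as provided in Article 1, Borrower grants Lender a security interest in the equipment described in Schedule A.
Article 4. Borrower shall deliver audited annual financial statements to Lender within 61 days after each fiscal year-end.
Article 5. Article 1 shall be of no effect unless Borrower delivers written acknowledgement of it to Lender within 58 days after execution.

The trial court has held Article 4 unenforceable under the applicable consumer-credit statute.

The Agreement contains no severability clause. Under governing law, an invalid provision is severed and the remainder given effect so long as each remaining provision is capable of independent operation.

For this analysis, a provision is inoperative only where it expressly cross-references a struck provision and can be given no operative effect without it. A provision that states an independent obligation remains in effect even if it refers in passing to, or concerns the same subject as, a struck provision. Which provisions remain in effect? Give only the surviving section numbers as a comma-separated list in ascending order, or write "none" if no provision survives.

1, 2, 3, 5

Article 4 is struck. Nothing else in the Agreement is defined by reference to Article 4. With no severability clause, the stated default rule severs what cannot stand and enforces each remaining provision that can operate on its own. That leaves Article 1, Article 2, Article 3, and Article 5 in effect.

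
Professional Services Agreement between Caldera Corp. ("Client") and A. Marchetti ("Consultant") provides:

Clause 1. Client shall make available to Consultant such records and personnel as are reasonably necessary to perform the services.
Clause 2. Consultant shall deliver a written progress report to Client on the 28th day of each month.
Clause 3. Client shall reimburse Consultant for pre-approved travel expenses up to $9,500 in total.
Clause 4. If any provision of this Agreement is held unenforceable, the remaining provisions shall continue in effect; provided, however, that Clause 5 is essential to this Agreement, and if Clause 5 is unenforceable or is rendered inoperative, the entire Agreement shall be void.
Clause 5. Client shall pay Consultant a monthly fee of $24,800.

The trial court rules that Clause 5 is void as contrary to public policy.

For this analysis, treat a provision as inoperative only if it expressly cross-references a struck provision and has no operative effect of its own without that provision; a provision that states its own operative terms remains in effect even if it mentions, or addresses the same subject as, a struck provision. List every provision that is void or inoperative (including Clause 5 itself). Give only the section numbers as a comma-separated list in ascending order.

Clause 5 is struck. No other provision's operative terms depend on Clause 5. Clause 4 makes Clause 5 an essential term, and Clause 5 is the provision held invalid; under Clause 4, the entire Agreement is therefore void. No provision of the Agreement survives.

1, 2, 3, 4, 5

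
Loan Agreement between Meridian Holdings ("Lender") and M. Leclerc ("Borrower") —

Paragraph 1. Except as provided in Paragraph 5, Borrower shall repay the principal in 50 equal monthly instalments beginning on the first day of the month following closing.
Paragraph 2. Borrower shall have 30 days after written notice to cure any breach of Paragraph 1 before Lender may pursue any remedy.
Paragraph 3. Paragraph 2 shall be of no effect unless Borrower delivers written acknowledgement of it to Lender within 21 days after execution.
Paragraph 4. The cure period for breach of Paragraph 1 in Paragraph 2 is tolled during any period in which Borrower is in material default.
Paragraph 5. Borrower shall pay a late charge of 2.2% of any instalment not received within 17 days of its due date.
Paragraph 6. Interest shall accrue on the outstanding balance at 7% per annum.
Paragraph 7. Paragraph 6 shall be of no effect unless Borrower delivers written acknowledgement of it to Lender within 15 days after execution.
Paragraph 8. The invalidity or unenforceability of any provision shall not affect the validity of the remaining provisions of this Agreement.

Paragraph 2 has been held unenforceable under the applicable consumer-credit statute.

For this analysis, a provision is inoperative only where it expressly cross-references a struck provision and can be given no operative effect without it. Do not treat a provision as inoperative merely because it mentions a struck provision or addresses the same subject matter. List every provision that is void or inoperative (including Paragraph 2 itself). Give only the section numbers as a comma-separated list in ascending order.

Paragraph 2 is struck. The only function of Paragraph 3 is the acknowledgement condition for Paragraph 2, so it cannot stand once Paragraph 2 is removed. Paragraph 4 has no operative effect of its own apart from Paragraph 2 and is therefore inoperative. Paragraph 8 is a severability clause and preserves every provision that can still be given independent effect. Paragraph 1, Paragraph 5, Paragraph 6, Paragraph 7, and Paragraph 8 remain in effect.

2, 3, 4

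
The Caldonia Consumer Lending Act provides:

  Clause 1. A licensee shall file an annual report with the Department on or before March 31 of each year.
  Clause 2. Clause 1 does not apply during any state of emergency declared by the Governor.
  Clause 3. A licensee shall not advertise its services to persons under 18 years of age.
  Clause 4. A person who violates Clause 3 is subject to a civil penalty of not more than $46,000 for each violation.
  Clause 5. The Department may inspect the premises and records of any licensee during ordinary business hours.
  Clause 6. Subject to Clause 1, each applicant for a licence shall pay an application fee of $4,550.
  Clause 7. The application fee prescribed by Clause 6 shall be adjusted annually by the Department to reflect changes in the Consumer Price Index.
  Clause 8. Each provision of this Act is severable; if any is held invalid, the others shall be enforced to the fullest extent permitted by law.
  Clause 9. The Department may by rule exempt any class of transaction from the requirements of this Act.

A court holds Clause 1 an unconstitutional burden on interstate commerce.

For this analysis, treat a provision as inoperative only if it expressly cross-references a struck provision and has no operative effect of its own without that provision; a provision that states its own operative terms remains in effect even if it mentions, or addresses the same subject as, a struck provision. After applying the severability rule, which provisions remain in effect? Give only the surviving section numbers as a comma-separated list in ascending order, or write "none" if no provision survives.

3, 4, 5, 6, 7, 8, 9

Clause 1 is struck. The only function of Clause 2 is the emergency suspension of Clause 1, so it cannot stand once Clause 1 is removed. Although Clause 6 refers to Clause 1, its operative terms do not depend on Clause 1, so it remains in effect. Under the severability clause in Clause 8, the remaining provisions continue in force. That leaves Clause 3, Clause 4, Clause 5, Clause 6, Clause 7, Clause 8, and Clause 9 in effect.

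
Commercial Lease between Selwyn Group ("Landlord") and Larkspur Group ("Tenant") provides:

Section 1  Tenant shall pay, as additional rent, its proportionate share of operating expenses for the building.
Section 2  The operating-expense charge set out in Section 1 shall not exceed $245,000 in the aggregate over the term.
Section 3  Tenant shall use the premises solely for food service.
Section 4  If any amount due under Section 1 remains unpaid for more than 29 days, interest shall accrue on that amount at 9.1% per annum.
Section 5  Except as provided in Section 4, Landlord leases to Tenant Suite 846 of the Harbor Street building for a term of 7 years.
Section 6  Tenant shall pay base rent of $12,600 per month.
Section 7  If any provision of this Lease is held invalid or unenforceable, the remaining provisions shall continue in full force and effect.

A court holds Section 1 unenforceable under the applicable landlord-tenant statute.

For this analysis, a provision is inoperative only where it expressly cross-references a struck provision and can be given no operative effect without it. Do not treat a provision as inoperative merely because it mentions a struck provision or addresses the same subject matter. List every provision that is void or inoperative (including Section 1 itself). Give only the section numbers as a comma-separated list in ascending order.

Section 1 is struck. Section 2 operates only by reference to Section 1, so it falls with Section 1. Section 4 does nothing except set the default interest on the operating-expense charge by reference to Section 1; with Section 1 gone it has no independent effect and is inoperative. Although Section 5 refers to Section 4, its operative terms do not depend on Section 4, so it remains in effect. Under the severability clause in Section 7, the remaining provisions continue in force. That leaves Section 3, Section 5, Section 6, and Section 7 in effect.

1, 2, 4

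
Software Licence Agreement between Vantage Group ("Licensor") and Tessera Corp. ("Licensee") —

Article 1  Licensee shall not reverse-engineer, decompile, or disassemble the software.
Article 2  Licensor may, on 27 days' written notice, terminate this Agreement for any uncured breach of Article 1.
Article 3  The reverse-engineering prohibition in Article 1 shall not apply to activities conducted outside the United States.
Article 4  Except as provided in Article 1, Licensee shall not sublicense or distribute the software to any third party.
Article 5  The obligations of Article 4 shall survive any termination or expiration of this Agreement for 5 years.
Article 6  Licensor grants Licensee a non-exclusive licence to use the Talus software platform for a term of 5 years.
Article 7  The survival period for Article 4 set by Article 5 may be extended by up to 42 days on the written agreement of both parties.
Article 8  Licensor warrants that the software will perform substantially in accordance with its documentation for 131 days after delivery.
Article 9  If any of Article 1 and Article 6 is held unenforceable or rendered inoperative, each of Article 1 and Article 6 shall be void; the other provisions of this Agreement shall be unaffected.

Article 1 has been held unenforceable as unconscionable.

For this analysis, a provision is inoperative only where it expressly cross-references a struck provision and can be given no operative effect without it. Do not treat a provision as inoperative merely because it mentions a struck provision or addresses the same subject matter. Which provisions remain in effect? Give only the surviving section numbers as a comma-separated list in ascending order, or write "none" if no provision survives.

4, 5, 7, 8, 9

Article 1 is struck. Article 2 merely fixes the termination right for breach of Article 1; with Article 1 gone it has nothing to operate on and falls away. Article 3 has no operative effect of its own apart from Article 1 and is therefore inoperative. Article 4 mentions Article 1 but its own obligation stands independently of Article 1, so Article 4 is not affected. Article 9 declares Article 1 and Article 6 mutually dependent; since one of them has fallen, all of them are of no effect. That brings down Article 6 as well. The remainder continues in force under Article 9. The provisions still in force are Article 4, Article 5, Article 7, Article 8, and Article 9.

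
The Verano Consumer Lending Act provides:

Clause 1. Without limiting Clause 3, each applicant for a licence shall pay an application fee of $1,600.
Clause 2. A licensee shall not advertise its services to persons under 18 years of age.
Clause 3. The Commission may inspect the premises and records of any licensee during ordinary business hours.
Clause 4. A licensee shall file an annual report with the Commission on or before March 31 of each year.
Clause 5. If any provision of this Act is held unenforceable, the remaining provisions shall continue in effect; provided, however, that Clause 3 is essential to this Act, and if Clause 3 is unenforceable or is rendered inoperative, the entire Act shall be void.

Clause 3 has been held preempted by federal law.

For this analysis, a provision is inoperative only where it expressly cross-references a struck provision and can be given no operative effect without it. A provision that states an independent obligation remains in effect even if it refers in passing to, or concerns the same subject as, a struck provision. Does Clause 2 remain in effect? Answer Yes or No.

No

Clause 3 is struck. No other provision's operative terms depend on Clause 3. Clause 5 makes Clause 3 an essential term, and Clause 3 is the provision held invalid; under Clause 5, the entire Act is therefore void. No provision of the Act survives. Clause 2 is among the inoperative provisions, so the answer is no.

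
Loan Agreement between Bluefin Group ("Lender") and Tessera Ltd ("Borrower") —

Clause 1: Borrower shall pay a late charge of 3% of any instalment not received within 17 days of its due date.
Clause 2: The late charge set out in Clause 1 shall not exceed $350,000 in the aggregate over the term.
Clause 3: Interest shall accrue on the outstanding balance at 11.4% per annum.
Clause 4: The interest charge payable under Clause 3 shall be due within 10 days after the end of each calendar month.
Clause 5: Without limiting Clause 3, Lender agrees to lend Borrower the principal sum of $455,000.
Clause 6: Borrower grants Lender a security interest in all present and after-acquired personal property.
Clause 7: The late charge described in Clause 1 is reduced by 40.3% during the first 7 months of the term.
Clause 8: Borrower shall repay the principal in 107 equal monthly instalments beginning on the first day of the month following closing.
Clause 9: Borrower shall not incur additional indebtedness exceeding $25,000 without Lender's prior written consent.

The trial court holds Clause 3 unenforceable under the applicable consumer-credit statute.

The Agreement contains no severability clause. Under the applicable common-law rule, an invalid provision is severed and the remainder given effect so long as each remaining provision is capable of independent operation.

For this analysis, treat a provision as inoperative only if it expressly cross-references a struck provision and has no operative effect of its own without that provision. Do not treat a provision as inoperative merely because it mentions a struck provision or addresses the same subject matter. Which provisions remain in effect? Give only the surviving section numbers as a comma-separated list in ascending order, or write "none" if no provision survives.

Clause 3 is struck. Clause 4 does nothing except set the payment deadline for the interest charge by reference to Clause 3; with Clause 3 gone it has no independent effect and is inoperative. Although Clause 5 refers to Clause 3, its operative terms do not depend on Clause 3, so it remains in effect. With no severability clause, the stated default rule severs what cannot stand and enforces each remaining provision that can operate on its own. That leaves Clause 1, Clause 2, Clause 5, Clause 6, Clause 7, Clause 8, and Clause 9 in effect.

1, 2, 5, 6, 7, 8, 9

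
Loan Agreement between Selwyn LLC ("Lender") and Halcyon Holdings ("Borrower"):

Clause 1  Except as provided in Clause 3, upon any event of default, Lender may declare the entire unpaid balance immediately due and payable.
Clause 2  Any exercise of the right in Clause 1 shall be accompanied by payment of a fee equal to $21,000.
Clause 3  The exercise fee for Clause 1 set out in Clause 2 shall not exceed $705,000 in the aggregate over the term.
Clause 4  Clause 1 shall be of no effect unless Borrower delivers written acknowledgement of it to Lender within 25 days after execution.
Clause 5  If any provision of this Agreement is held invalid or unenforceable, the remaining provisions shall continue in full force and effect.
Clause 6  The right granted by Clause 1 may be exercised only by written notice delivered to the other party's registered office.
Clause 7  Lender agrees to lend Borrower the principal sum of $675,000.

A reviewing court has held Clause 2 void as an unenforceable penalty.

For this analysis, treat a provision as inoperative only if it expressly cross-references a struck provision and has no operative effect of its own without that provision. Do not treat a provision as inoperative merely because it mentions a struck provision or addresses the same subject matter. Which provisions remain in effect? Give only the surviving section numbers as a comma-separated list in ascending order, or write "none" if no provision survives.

Clause 2 is struck. Clause 3 does nothing except set the aggregate cap on the exercise fee for Clause 1 by reference to Clause 2; with Clause 2 gone it has no independent effect and is inoperative. Although Clause 1 refers to Clause 3, its operative terms do not depend on Clause 3, so it remains in effect. Clause 5 is a severability clause and preserves every provision that can still be given independent effect. That leaves Clause 1, Clause 4, Clause 5, Clause 6, and Clause 7 in effect.

1, 4, 5, 6, 7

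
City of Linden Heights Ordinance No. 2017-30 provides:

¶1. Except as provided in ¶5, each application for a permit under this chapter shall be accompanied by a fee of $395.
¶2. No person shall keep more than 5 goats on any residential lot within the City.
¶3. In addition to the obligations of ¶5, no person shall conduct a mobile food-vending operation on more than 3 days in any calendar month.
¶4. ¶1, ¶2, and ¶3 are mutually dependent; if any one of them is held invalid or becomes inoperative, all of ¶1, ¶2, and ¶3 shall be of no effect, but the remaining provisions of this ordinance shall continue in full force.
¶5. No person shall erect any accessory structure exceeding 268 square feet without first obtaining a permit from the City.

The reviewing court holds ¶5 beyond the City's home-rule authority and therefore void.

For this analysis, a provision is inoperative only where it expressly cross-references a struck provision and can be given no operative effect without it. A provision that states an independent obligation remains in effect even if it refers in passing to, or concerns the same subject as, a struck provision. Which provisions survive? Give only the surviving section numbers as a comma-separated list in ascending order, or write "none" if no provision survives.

1, 2, 3, 4

¶5 is struck. ¶1 mentions ¶5 but its own obligation stands independently of ¶5, so ¶1 is not affected. ¶3 mentions ¶5 but its own obligation stands independently of ¶5, so ¶3 is not affected. Nothing else in the ordinance is defined by reference to ¶5. ¶4 ties ¶1, ¶2, and ¶3 together, but none of those is affected here; the remaining provisions continue in force under ¶4. That leaves ¶1, ¶2, ¶3, and ¶4 in effect.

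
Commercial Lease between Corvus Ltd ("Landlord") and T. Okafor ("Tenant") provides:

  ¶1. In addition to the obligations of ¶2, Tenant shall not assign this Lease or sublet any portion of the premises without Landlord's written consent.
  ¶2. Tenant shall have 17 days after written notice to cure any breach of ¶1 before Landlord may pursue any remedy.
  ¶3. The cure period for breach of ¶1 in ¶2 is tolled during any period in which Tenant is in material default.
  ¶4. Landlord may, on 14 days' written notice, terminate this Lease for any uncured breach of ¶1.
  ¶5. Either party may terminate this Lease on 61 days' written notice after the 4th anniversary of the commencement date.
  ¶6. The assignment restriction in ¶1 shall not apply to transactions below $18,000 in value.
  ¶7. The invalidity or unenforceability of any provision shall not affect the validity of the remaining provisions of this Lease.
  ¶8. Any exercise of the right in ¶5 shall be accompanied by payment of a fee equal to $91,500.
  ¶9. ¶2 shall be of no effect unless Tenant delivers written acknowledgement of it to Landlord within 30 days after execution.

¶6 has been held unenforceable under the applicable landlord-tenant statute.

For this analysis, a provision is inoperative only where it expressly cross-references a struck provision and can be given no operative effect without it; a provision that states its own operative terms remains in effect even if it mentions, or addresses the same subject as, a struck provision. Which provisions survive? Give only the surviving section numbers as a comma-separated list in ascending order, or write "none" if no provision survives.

¶6 is struck. Nothing else in the Lease is defined by reference to ¶6. Under the severability clause in ¶7, the remaining provisions continue in force. ¶1, ¶2, ¶3, ¶4, ¶5, ¶7, ¶8, and ¶9 remain in effect.

1, 2, 3, 4, 5, 7, 8, 9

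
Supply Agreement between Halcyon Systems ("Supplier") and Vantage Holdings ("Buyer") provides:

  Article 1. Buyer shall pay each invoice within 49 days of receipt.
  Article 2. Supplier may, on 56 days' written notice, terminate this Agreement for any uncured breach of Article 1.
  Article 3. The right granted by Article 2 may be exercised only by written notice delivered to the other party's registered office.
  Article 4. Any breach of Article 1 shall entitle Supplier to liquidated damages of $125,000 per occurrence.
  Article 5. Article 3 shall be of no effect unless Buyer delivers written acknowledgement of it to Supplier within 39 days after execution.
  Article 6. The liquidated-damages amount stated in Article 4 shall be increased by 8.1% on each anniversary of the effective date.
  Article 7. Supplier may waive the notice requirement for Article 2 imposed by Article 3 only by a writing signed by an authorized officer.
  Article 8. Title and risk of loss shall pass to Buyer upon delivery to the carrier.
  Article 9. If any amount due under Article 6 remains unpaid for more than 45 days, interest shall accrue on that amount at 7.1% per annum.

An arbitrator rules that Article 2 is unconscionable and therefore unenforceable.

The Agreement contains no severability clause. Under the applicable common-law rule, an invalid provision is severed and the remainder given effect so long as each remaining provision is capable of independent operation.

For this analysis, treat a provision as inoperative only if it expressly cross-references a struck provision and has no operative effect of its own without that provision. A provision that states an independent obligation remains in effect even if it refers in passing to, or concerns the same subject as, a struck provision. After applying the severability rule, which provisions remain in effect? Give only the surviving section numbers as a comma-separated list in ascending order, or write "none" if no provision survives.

1, 4, 6, 8, 9

Article 2 is struck. Article 3 operates only by reference to Article 2, so it falls with Article 2. Article 5 has no operative effect of its own apart from Article 3 and is therefore inoperative. Article 7 operates only by reference to Article 3, so it falls with Article 3. Under the stated default rule, only provisions that cannot operate independently fall away; the rest are enforced. That leaves Article 1, Article 4, Article 6, Article 8, and Article 9 in effect.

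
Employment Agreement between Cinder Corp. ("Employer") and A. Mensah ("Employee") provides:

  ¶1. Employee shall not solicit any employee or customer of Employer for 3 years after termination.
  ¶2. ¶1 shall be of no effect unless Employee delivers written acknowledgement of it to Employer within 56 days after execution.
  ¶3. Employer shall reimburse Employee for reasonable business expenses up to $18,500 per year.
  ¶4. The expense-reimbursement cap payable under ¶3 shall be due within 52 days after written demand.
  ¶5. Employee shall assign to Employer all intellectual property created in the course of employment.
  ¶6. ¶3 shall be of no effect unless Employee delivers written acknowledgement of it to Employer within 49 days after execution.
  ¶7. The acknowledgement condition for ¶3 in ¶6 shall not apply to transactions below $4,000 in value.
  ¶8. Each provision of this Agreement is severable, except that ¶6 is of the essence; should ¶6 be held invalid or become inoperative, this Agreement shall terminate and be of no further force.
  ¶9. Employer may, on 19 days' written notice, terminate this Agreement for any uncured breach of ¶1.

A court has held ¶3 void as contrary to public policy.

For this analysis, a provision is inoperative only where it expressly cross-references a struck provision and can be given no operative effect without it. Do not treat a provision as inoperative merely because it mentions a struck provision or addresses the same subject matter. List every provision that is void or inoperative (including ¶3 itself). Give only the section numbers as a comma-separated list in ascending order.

1, 2, 3, 4, 5, 6, 7, 8, 9

¶3 is struck. ¶4 operates only by reference to ¶3, so it falls with ¶3. The only function of ¶6 is the acknowledgement condition for ¶3, so it cannot stand once ¶3 is removed. ¶7 has no operative effect of its own apart from ¶6 and is therefore inoperative. ¶8 makes ¶6 an essential term, and ¶6 has been rendered inoperative by the cascade; under ¶8, the entire Agreement is therefore void. No provision of the Agreement survives.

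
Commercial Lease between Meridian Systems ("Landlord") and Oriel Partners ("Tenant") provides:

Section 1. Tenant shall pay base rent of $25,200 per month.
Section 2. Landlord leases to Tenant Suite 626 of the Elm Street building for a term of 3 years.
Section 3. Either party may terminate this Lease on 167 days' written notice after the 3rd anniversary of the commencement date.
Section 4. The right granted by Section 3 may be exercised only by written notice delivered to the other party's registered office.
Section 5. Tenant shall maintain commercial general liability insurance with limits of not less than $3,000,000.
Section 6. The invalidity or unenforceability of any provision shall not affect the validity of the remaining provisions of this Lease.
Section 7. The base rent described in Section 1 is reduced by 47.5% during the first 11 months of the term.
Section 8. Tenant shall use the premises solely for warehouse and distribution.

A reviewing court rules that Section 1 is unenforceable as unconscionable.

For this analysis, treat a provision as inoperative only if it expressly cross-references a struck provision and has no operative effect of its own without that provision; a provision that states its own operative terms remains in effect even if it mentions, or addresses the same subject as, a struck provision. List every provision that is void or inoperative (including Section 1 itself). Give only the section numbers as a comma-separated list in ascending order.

Section 1 is struck. Section 7 does nothing except set the introductory reduction to the base rent by reference to Section 1; with Section 1 gone it has no independent effect and is inoperative. Under the severability clause in Section 6, the remaining provisions continue in force. Section 2, Section 3, Section 4, Section 5, Section 6, and Section 8 remain in effect.

1, 7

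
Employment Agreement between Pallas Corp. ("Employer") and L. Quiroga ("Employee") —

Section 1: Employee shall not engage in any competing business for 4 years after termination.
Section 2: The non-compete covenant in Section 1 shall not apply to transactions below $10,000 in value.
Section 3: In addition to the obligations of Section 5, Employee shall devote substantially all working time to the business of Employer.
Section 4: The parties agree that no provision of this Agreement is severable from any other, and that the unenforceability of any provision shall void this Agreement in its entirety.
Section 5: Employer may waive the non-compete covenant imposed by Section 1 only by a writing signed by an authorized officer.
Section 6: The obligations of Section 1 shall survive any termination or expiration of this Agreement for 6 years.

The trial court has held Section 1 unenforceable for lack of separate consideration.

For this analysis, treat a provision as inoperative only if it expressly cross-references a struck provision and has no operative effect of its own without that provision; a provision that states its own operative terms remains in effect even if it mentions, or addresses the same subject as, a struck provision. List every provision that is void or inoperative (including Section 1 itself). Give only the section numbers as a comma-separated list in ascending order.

1, 2, 3, 4, 5, 6

Section 1 is struck. Section 2 operates only by reference to Section 1, so it falls with Section 1. Section 5 has no operative effect of its own apart from Section 1 and is therefore inoperative. Section 6 operates only by reference to Section 1, so it falls with Section 1. Section 4 provides that the Agreement is not severable, so the invalidity of any one provision voids the entire Agreement. No provision of the Agreement survives.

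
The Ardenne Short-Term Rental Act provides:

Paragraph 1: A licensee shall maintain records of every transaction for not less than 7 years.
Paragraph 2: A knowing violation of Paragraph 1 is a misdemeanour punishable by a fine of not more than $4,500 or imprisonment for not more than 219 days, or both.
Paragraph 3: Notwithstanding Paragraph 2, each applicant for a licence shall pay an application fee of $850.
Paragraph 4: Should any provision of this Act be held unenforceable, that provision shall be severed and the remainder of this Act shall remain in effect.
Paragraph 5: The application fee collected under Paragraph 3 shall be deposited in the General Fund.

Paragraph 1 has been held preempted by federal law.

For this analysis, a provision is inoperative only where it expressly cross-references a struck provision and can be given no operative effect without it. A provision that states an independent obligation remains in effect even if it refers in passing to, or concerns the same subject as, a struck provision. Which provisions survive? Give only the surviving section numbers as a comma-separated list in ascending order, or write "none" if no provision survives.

Paragraph 1 is struck. The only function of Paragraph 2 is the criminal penalty for violating Paragraph 1, so it cannot stand once Paragraph 1 is removed. Paragraph 3 mentions Paragraph 2 but its own obligation stands independently of Paragraph 2, so Paragraph 3 is not affected. Paragraph 4 is a severability clause and preserves every provision that can still be given independent effect. Paragraph 3, Paragraph 4, and Paragraph 5 remain in effect.

3, 4, 5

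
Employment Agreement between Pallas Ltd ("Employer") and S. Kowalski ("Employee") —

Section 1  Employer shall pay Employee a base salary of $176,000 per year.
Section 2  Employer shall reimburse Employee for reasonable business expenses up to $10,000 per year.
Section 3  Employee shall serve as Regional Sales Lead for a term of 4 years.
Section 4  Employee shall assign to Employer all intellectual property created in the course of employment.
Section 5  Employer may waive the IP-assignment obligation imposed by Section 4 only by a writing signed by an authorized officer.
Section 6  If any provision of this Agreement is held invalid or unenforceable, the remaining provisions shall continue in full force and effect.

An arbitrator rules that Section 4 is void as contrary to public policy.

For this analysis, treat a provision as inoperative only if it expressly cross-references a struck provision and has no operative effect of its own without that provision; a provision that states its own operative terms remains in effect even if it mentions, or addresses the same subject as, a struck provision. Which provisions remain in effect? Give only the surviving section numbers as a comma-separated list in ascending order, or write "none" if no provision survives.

1, 2, 3, 6

Section 4 is struck. Section 5 merely fixes the waiver condition for Section 4; with Section 4 gone it has nothing to operate on and falls away. Under the severability clause in Section 6, the remaining provisions continue in force. That leaves Section 1, Section 2, Section 3, and Section 6 in effect.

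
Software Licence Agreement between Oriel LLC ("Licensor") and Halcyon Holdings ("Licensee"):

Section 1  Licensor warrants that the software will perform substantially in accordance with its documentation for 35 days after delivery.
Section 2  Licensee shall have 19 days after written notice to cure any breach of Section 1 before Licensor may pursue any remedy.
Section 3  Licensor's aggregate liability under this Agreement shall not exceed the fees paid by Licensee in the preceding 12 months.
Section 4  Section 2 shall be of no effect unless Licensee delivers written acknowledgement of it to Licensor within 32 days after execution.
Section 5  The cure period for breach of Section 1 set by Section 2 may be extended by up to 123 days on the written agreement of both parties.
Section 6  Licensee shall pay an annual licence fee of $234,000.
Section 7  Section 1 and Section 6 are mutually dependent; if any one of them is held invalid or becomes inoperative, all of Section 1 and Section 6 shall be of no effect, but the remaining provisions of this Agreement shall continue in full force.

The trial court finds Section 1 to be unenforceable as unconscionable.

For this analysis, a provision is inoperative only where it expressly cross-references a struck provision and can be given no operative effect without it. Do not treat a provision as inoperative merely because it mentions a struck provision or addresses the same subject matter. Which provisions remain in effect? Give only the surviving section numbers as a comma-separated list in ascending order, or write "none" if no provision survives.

3, 7

Section 1 is struck. The only function of Section 2 is the cure period for breach of Section 1, so it cannot stand once Section 1 is removed. Section 4 operates only by reference to Section 2, so it falls with Section 2. Section 5 does nothing except set the extension of the cure period for breach of Section 1 by reference to Section 2; with Section 2 gone it has no independent effect and is inoperative. Section 7 declares Section 1 and Section 6 mutually dependent; since one of them has fallen, all of them are of no effect. That brings down Section 6 as well. The remainder continues in force under Section 7. The provisions still in force are Section 3 and Section 7.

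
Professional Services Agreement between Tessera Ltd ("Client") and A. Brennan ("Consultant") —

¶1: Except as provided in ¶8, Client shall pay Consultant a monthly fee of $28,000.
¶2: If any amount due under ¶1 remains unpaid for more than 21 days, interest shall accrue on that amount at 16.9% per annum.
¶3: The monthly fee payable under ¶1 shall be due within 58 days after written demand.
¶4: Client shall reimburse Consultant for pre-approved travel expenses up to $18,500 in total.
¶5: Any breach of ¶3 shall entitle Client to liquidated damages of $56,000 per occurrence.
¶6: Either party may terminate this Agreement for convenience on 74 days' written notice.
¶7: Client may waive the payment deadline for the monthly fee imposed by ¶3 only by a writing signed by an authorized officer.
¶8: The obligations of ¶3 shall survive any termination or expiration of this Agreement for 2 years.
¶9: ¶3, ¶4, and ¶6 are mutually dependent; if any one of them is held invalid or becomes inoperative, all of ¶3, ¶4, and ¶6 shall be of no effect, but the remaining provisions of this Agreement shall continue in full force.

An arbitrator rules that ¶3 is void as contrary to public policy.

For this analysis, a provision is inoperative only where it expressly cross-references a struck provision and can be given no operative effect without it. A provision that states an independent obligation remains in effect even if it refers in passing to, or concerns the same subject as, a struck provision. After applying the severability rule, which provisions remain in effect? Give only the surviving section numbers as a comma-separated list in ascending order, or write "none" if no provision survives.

1, 2, 9

¶3 is struck. ¶5 operates only by reference to ¶3, so it falls with ¶3. ¶7 operates only by reference to ¶3, so it falls with ¶3. ¶8 has no operative effect of its own apart from ¶3 and is therefore inoperative. ¶1 mentions ¶8 but its own obligation stands independently of ¶8, so ¶1 is not affected. ¶9 declares ¶3, ¶4, and ¶6 mutually dependent; since one of them has fallen, all of them are of no effect. That brings down ¶4 and ¶6 as well. The remainder continues in force under ¶9. That leaves ¶1, ¶2, and ¶9 in effect.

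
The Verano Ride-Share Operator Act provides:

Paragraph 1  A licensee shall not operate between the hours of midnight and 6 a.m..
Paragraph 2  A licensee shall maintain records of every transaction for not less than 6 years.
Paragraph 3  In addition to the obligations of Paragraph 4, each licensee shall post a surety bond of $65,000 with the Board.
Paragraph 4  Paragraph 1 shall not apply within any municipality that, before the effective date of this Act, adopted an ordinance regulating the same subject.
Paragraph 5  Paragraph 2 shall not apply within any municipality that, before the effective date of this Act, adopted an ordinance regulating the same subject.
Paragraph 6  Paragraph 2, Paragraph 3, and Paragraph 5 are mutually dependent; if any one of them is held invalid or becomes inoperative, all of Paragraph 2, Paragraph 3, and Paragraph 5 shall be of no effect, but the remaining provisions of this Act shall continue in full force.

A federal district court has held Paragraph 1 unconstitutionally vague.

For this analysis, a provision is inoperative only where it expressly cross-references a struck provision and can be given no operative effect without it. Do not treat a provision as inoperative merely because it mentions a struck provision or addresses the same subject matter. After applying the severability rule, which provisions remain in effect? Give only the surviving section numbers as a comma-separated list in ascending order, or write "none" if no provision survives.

2, 3, 5, 6

Paragraph 1 is struck. The only function of Paragraph 4 is the local-preemption carve-out from Paragraph 1, so it cannot stand once Paragraph 1 is removed. Although Paragraph 3 refers to Paragraph 4, its operative terms do not depend on Paragraph 4, so it remains in effect. Paragraph 6 ties Paragraph 2, Paragraph 3, and Paragraph 5 together, but none of those is affected here; the remaining provisions continue in force under Paragraph 6. The provisions still in force are Paragraph 2, Paragraph 3, Paragraph 5, and Paragraph 6.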